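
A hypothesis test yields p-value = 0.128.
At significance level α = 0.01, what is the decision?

Answer: fail to reject H₀

Derivation:
Compare p-value to α:
0.128 ≥ 0.01
Decision: fail to reject H₀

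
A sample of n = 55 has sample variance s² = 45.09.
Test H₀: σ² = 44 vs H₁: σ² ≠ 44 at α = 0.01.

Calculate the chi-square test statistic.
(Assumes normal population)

Answer: χ² = 55.3377, fail to reject H₀

Derivation:
df = n - 1 = 54
χ² = (n-1)s²/σ₀² = 54×45.09/44 = 55.3377
Critical values: χ²_{0.995,54} = 30.981, χ²_{0.005,54} = 84.502
Rejection region: χ² < 30.981 or χ² > 84.502
Decision: fail to reject H₀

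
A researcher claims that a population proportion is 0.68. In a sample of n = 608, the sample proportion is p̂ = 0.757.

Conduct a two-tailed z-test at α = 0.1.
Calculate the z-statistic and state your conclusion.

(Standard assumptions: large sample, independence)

Answer: z = 4.0702, reject H₀

Derivation:
H₀: p = 0.68, H₁: p ≠ 0.68
Standard error: SE = √(p₀(1-p₀)/n) = √(0.68×0.32/608) = 0.018918
z-statistic: z = (p̂ - p₀)/SE = (0.757 - 0.68)/0.018918 = 4.0702
Critical value: z_0.05 = ±1.645
p-value < 0.0001
Decision: reject H₀ at α = 0.1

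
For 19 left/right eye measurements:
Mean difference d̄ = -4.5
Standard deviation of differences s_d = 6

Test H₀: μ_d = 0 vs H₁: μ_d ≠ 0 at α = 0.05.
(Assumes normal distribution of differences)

Answer: t = -3.2692, reject H₀

Derivation:
df = n - 1 = 18
SE = s_d/√n = 6/√19 = 1.3765
t = d̄/SE = -4.5/1.3765 = -3.2692
Critical value: t_{0.025,18} = ±2.101
p-value ≈ 0.0043
Decision: reject H₀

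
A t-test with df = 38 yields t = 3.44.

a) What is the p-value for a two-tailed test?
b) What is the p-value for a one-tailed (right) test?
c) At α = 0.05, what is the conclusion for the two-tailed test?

Answer: a) 0.0014, b) 0.0007, c) reject H₀

Derivation:
Using t-distribution with df = 38:
a) Two-tailed: p = 2×P(T > 3.44) = 0.0014
b) One-tailed: p = P(T > 3.44) = 0.0007
c) 0.0014 < 0.05, reject H₀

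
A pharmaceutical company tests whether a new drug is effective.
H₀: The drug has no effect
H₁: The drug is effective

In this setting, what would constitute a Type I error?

A Type I error (probability α) occurs when we reject a true H₀.
A Type II error (probability β) occurs when we fail to reject a false H₀.

Answer: Concluding the drug is effective when it actually has no effect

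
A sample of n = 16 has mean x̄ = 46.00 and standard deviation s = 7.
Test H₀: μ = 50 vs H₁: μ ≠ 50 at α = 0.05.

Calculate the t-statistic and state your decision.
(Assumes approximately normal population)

Answer: t = -2.2857, reject H₀

Derivation:
df = n - 1 = 15
SE = s/√n = 7/√16 = 1.7500
t = (x̄ - μ₀)/SE = (46.00 - 50)/1.7500 = -2.2857
Critical value: t_{0.025,15} = ±2.131
p-value ≈ 0.0372
Decision: reject H₀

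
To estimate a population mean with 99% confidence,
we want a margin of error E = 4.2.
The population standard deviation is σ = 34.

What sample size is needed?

Answer: n = 435

Derivation:
z_0.005 = 2.576
n = (z×σ/E)² = (2.576×34/4.2)²
n = 434.8615
Round up: n = 435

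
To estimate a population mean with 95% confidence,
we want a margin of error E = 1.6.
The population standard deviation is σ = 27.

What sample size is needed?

z_0.025 = 1.960
n = (z×σ/E)² = (1.960×27/1.6)²
n = 1093.9556
Round up: n = 1094

Answer: n = 1094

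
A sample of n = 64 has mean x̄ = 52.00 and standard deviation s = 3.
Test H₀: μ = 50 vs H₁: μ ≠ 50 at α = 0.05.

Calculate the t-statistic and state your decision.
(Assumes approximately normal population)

df = n - 1 = 63
SE = s/√n = 3/√64 = 0.3750
t = (x̄ - μ₀)/SE = (52.00 - 50)/0.3750 = 5.3333
Critical value: t_{0.025,63} = ±1.998
p-value < 0.0001
Decision: reject H₀

Answer: t = 5.3333, reject H₀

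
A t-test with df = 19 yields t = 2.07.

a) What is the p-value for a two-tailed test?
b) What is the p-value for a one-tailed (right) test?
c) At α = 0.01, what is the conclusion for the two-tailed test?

Using t-distribution with df = 19:
a) Two-tailed: p = 2×P(T > 2.07) = 0.0523
b) One-tailed: p = P(T > 2.07) = 0.0262
c) 0.0523 ≥ 0.01, fail to reject H₀

Answer: a) 0.0523, b) 0.0262, c) fail to reject H₀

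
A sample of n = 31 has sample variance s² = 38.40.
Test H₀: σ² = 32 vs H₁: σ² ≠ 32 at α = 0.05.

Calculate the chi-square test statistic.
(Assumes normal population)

df = n - 1 = 30
χ² = (n-1)s²/σ₀² = 30×38.40/32 = 36.0000
Critical values: χ²_{0.975,30} = 16.791, χ²_{0.025,30} = 46.979
Rejection region: χ² < 16.791 or χ² > 46.979
Decision: fail to reject H₀

Answer: χ² = 36.0000, fail to reject H₀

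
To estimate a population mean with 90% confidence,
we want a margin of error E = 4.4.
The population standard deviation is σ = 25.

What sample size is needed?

Answer: n = 88

Derivation:
z_0.05 = 1.645
n = (z×σ/E)² = (1.645×25/4.4)²
n = 87.3588
Round up: n = 88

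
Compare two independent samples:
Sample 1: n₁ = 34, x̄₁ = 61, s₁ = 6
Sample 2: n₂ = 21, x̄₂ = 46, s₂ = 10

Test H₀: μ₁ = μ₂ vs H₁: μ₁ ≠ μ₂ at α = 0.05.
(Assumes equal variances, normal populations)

Answer: t = 6.9686, reject H₀

Derivation:
Pooled variance: s²_p = [33×6² + 20×10²]/(53) = 60.1509
s_p = 7.7557
SE = s_p×√(1/n₁ + 1/n₂) = 7.7557×√(1/34 + 1/21) = 2.1525
t = (x̄₁ - x̄₂)/SE = (61 - 46)/2.1525 = 6.9686
df = 53, t-critical = ±2.006
Decision: reject H₀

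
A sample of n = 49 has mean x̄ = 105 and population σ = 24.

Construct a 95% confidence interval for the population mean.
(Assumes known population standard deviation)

Answer: (98.2799, 111.7201)

Derivation:
Confidence level: 95%, α = 0.05
z_0.025 = 1.960
SE = σ/√n = 24/√49 = 3.4286
Margin of error = 1.960 × 3.4286 = 6.7201
CI: x̄ ± margin = 105 ± 6.7201
CI: (98.2799, 111.7201)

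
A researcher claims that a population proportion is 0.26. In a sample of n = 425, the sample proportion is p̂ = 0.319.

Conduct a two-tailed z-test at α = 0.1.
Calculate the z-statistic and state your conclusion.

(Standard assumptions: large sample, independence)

Answer: z = 2.7729, reject H₀

Derivation:
H₀: p = 0.26, H₁: p ≠ 0.26
Standard error: SE = √(p₀(1-p₀)/n) = √(0.26×0.74/425) = 0.021277
z-statistic: z = (p̂ - p₀)/SE = (0.319 - 0.26)/0.021277 = 2.7729
Critical value: z_0.05 = ±1.645
p-value = 0.0056
Decision: reject H₀ at α = 0.1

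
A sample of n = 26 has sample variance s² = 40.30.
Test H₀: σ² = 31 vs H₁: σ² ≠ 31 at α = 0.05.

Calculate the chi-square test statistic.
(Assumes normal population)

Answer: χ² = 32.5000, fail to reject H₀

Derivation:
df = n - 1 = 25
χ² = (n-1)s²/σ₀² = 25×40.30/31 = 32.5000
Critical values: χ²_{0.975,25} = 13.120, χ²_{0.025,25} = 40.646
Rejection region: χ² < 13.120 or χ² > 40.646
Decision: fail to reject H₀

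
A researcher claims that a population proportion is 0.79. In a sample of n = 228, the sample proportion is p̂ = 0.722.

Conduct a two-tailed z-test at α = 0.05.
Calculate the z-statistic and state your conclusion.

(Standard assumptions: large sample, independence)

Answer: z = -2.5209, reject H₀

Derivation:
H₀: p = 0.79, H₁: p ≠ 0.79
Standard error: SE = √(p₀(1-p₀)/n) = √(0.79×0.21/228) = 0.026975
z-statistic: z = (p̂ - p₀)/SE = (0.722 - 0.79)/0.026975 = -2.5209
Critical value: z_0.025 = ±1.960
p-value = 0.0117
Decision: reject H₀ at α = 0.05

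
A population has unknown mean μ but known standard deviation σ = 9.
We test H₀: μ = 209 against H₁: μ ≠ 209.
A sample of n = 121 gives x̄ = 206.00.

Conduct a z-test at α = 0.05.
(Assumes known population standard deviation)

Standard error: SE = σ/√n = 9/√121 = 0.8182
z-statistic: z = (x̄ - μ₀)/SE = (206.00 - 209)/0.8182 = -3.6666
Critical value: ±1.960
p-value = 0.0002
Decision: reject H₀

Answer: z = -3.6666, reject H₀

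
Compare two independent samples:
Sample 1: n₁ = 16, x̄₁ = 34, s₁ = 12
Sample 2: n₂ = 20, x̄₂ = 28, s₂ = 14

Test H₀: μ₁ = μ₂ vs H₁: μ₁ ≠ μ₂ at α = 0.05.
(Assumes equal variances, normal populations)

Answer: t = 1.3598, fail to reject H₀

Derivation:
Pooled variance: s²_p = [15×12² + 19×14²]/(34) = 173.0588
s_p = 13.1552
SE = s_p×√(1/n₁ + 1/n₂) = 13.1552×√(1/16 + 1/20) = 4.4124
t = (x̄₁ - x̄₂)/SE = (34 - 28)/4.4124 = 1.3598
df = 34, t-critical = ±2.032
Decision: fail to reject H₀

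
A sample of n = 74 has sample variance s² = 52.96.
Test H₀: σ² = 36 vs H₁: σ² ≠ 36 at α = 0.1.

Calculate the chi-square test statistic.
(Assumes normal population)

df = n - 1 = 73
χ² = (n-1)s²/σ₀² = 73×52.96/36 = 107.3911
Critical values: χ²_{0.95,73} = 54.325, χ²_{0.05,73} = 93.945
Rejection region: χ² < 54.325 or χ² > 93.945
Decision: reject H₀

Answer: χ² = 107.3911, reject H₀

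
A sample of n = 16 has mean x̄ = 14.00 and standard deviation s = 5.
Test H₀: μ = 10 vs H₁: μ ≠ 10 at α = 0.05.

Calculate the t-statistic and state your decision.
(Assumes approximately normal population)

Answer: t = 3.2000, reject H₀

Derivation:
df = n - 1 = 15
SE = s/√n = 5/√16 = 1.2500
t = (x̄ - μ₀)/SE = (14.00 - 10)/1.2500 = 3.2000
Critical value: t_{0.025,15} = ±2.131
p-value ≈ 0.0060
Decision: reject H₀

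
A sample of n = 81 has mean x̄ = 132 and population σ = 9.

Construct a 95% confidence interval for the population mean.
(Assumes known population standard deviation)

Answer: (130.0400, 133.9600)

Derivation:
Confidence level: 95%, α = 0.05
z_0.025 = 1.960
SE = σ/√n = 9/√81 = 1.0000
Margin of error = 1.960 × 1.0000 = 1.9600
CI: x̄ ± margin = 132 ± 1.9600
CI: (130.0400, 133.9600)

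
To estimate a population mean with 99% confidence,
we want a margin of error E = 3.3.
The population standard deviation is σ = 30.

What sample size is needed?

z_0.005 = 2.576
n = (z×σ/E)² = (2.576×30/3.3)²
n = 548.4112
Round up: n = 549

Answer: n = 549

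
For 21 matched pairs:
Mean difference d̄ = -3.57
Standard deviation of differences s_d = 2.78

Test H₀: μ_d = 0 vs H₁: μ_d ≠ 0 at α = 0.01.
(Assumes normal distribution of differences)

df = n - 1 = 20
SE = s_d/√n = 2.78/√21 = 0.6066
t = d̄/SE = -3.57/0.6066 = -5.8853
Critical value: t_{0.005,20} = ±2.845
p-value < 0.0001
Decision: reject H₀

Answer: t = -5.8853, reject H₀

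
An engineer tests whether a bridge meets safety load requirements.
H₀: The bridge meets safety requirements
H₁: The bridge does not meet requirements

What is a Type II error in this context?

Answer: Declaring an unsafe bridge to be safe

Derivation:
A Type I error (probability α) occurs when we reject a true H₀.
A Type II error (probability β) occurs when we fail to reject a false H₀.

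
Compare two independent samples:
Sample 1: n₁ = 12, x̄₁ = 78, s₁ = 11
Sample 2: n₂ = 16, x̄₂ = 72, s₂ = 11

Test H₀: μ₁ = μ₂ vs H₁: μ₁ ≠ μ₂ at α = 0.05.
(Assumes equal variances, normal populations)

Answer: t = 1.4283, fail to reject H₀

Derivation:
Pooled variance: s²_p = [11×11² + 15×11²]/(26) = 121.0000
s_p = 11.0000
SE = s_p×√(1/n₁ + 1/n₂) = 11.0000×√(1/12 + 1/16) = 4.2007
t = (x̄₁ - x̄₂)/SE = (78 - 72)/4.2007 = 1.4283
df = 26, t-critical = ±2.056
Decision: fail to reject H₀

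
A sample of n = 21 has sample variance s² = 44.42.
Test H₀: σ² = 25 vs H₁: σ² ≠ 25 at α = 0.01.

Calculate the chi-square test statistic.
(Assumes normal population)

Answer: χ² = 35.5360, fail to reject H₀

Derivation:
df = n - 1 = 20
χ² = (n-1)s²/σ₀² = 20×44.42/25 = 35.5360
Critical values: χ²_{0.995,20} = 7.434, χ²_{0.005,20} = 39.997
Rejection region: χ² < 7.434 or χ² > 39.997
Decision: fail to reject H₀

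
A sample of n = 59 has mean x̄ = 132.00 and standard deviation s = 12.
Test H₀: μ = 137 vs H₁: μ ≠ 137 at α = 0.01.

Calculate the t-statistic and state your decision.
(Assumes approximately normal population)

Answer: t = -3.2004, reject H₀

Derivation:
df = n - 1 = 58
SE = s/√n = 12/√59 = 1.5623
t = (x̄ - μ₀)/SE = (132.00 - 137)/1.5623 = -3.2004
Critical value: t_{0.005,58} = ±2.663
p-value ≈ 0.0022
Decision: reject H₀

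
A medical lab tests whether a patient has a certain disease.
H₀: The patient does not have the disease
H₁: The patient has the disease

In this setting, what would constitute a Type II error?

Type I error: rejecting H₀ when it is actually true (false positive).
Type II error: failing to reject H₀ when H₁ is actually true (false negative).

Answer: Failing to diagnose a patient who actually has the disease (false negative)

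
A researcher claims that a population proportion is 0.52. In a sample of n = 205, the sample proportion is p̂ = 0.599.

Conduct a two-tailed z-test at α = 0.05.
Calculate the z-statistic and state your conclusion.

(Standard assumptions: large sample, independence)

H₀: p = 0.52, H₁: p ≠ 0.52
Standard error: SE = √(p₀(1-p₀)/n) = √(0.52×0.48/205) = 0.034894
z-statistic: z = (p̂ - p₀)/SE = (0.599 - 0.52)/0.034894 = 2.2640
Critical value: z_0.025 = ±1.960
p-value = 0.0236
Decision: reject H₀ at α = 0.05

Answer: z = 2.2640, reject H₀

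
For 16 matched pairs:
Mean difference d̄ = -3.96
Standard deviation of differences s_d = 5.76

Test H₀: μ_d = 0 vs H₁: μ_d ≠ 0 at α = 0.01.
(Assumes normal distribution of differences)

Answer: t = -2.7500, fail to reject H₀

Derivation:
df = n - 1 = 15
SE = s_d/√n = 5.76/√16 = 1.4400
t = d̄/SE = -3.96/1.4400 = -2.7500
Critical value: t_{0.005,15} = ±2.947
p-value ≈ 0.0149
Decision: fail to reject H₀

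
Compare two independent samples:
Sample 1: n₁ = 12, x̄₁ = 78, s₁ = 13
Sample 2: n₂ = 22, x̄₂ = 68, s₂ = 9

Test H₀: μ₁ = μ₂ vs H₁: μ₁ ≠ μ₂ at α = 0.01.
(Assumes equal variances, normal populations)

Answer: t = 2.6419, fail to reject H₀

Derivation:
Pooled variance: s²_p = [11×13² + 21×9²]/(32) = 111.2500
s_p = 10.5475
SE = s_p×√(1/n₁ + 1/n₂) = 10.5475×√(1/12 + 1/22) = 3.7852
t = (x̄₁ - x̄₂)/SE = (78 - 68)/3.7852 = 2.6419
df = 32, t-critical = ±2.738
Decision: fail to reject H₀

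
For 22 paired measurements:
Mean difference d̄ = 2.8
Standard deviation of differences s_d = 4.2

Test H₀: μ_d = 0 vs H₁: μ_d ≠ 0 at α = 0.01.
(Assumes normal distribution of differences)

Answer: t = 3.1271, reject H₀

Derivation:
df = n - 1 = 21
SE = s_d/√n = 4.2/√22 = 0.8954
t = d̄/SE = 2.8/0.8954 = 3.1271
Critical value: t_{0.005,21} = ±2.831
p-value ≈ 0.0051
Decision: reject H₀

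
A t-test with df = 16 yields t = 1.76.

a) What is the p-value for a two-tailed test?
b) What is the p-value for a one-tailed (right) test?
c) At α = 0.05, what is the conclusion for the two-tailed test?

Answer: a) 0.0975, b) 0.0488, c) fail to reject H₀

Derivation:
Using t-distribution with df = 16:
a) Two-tailed: p = 2×P(T > 1.76) = 0.0975
b) One-tailed: p = P(T > 1.76) = 0.0488
c) 0.0975 ≥ 0.05, fail to reject H₀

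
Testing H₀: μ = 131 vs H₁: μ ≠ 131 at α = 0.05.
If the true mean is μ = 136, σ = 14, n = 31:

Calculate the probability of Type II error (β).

SE = σ/√n = 14/√31 = 2.5145
Critical values: μ₀ ± z_0.025×SE = 131 ± 1.960×2.5145
Acceptance region: (126.0716, 135.9284)
Under H₁ (μ = 136): z_high = (135.9284 - 136)/2.5145 = -0.0285, z_low = (126.0716 - 136)/2.5145 = -3.9485
β = P(not reject | H₁) = Φ(-0.0285) - Φ(-3.9485) ≈ 0.4886

Answer: β ≈ 0.4886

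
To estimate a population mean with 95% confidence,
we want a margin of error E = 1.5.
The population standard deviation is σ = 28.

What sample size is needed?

z_0.025 = 1.960
n = (z×σ/E)² = (1.960×28/1.5)²
n = 1338.5842
Round up: n = 1339

Answer: n = 1339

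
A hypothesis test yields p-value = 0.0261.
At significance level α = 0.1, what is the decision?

Compare p-value to α:
0.0261 < 0.1
Decision: reject H₀

Answer: reject H₀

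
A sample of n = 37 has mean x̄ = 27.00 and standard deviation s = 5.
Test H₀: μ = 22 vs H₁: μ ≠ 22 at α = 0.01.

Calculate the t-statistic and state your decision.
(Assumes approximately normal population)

Answer: t = 6.0827, reject H₀

Derivation:
df = n - 1 = 36
SE = s/√n = 5/√37 = 0.8220
t = (x̄ - μ₀)/SE = (27.00 - 22)/0.8220 = 6.0827
Critical value: t_{0.005,36} = ±2.719
p-value < 0.0001
Decision: reject H₀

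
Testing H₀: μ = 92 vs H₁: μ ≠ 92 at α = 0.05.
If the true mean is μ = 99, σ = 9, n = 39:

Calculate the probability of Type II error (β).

Answer: β ≈ 0.0019

Derivation:
SE = σ/√n = 9/√39 = 1.4412
Critical values: μ₀ ± z_0.025×SE = 92 ± 1.960×1.4412
Acceptance region: (89.1752, 94.8248)
Under H₁ (μ = 99): z_high = (94.8248 - 99)/1.4412 = -2.8970, z_low = (89.1752 - 99)/1.4412 = -6.8171
β = P(not reject | H₁) = Φ(-2.8970) - Φ(-6.8171) ≈ 0.0019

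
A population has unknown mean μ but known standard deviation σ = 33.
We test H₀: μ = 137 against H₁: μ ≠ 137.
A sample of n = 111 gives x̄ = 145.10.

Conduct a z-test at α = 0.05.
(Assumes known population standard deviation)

Standard error: SE = σ/√n = 33/√111 = 3.1322
z-statistic: z = (x̄ - μ₀)/SE = (145.10 - 137)/3.1322 = 2.5860
Critical value: ±1.960
p-value = 0.0097
Decision: reject H₀

Answer: z = 2.5860, reject H₀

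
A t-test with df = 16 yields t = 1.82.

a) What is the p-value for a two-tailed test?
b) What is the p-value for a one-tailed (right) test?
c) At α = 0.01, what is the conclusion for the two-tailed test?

Answer: a) 0.0875, b) 0.0438, c) fail to reject H₀

Derivation:
Using t-distribution with df = 16:
a) Two-tailed: p = 2×P(T > 1.82) = 0.0875
b) One-tailed: p = P(T > 1.82) = 0.0438
c) 0.0875 ≥ 0.01, fail to reject H₀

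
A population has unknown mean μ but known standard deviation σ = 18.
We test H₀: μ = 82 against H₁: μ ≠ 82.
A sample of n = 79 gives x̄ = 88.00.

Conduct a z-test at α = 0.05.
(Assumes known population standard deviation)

Answer: z = 2.9627, reject H₀

Derivation:
Standard error: SE = σ/√n = 18/√79 = 2.0252
z-statistic: z = (x̄ - μ₀)/SE = (88.00 - 82)/2.0252 = 2.9627
Critical value: ±1.960
p-value = 0.0030
Decision: reject H₀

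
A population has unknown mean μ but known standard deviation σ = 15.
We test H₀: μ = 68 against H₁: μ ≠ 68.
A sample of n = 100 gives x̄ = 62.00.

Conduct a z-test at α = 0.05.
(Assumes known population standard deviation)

Standard error: SE = σ/√n = 15/√100 = 1.5000
z-statistic: z = (x̄ - μ₀)/SE = (62.00 - 68)/1.5000 = -4.0000
Critical value: ±1.960
p-value = 0.0001
Decision: reject H₀

Answer: z = -4.0000, reject H₀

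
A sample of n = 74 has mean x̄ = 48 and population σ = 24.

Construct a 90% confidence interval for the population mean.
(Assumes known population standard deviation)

Answer: (43.4106, 52.5894)

Derivation:
Confidence level: 90%, α = 0.1
z_0.05 = 1.645
SE = σ/√n = 24/√74 = 2.7899
Margin of error = 1.645 × 2.7899 = 4.5894
CI: x̄ ± margin = 48 ± 4.5894
CI: (43.4106, 52.5894)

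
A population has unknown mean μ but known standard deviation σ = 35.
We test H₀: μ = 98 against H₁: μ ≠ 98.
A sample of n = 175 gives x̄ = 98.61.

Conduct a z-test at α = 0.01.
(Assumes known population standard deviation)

Answer: z = 0.2306, fail to reject H₀

Derivation:
Standard error: SE = σ/√n = 35/√175 = 2.6458
z-statistic: z = (x̄ - μ₀)/SE = (98.61 - 98)/2.6458 = 0.2306
Critical value: ±2.576
p-value = 0.8176
Decision: fail to reject H₀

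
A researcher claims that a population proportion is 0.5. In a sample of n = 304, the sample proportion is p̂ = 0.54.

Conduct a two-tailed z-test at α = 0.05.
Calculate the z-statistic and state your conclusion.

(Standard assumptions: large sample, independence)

Answer: z = 1.3948, fail to reject H₀

Derivation:
H₀: p = 0.5, H₁: p ≠ 0.5
Standard error: SE = √(p₀(1-p₀)/n) = √(0.5×0.5/304) = 0.028677
z-statistic: z = (p̂ - p₀)/SE = (0.54 - 0.5)/0.028677 = 1.3948
Critical value: z_0.025 = ±1.960
p-value = 0.1631
Decision: fail to reject H₀ at α = 0.05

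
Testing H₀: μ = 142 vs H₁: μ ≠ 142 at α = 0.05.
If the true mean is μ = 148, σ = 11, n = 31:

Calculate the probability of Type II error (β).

Answer: β ≈ 0.1408

Derivation:
SE = σ/√n = 11/√31 = 1.9757
Critical values: μ₀ ± z_0.025×SE = 142 ± 1.960×1.9757
Acceptance region: (138.1276, 145.8724)
Under H₁ (μ = 148): z_high = (145.8724 - 148)/1.9757 = -1.0769, z_low = (138.1276 - 148)/1.9757 = -4.9969
β = P(not reject | H₁) = Φ(-1.0769) - Φ(-4.9969) ≈ 0.1408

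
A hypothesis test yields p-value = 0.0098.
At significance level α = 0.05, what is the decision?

Answer: reject H₀

Derivation:
Compare p-value to α:
0.0098 < 0.05
Decision: reject H₀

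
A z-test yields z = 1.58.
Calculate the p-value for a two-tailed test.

Answer: p-value ≈ 0.1141

Derivation:
For z = 1.58:
p = 2×P(Z > |1.58|) = 2×(1 - Φ(1.58)) = 0.1141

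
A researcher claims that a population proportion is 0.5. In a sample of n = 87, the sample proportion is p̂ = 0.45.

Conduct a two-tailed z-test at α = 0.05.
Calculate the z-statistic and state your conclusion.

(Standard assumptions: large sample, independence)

H₀: p = 0.5, H₁: p ≠ 0.5
Standard error: SE = √(p₀(1-p₀)/n) = √(0.5×0.5/87) = 0.053606
z-statistic: z = (p̂ - p₀)/SE = (0.45 - 0.5)/0.053606 = -0.9327
Critical value: z_0.025 = ±1.960
p-value = 0.3510
Decision: fail to reject H₀ at α = 0.05

Answer: z = -0.9327, fail to reject H₀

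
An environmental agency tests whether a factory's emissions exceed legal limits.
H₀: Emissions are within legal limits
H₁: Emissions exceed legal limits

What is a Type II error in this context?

Type I error: rejecting H₀ when it is actually true (false positive).
Type II error: failing to reject H₀ when H₁ is actually true (false negative).

Answer: Failing to cite a factory whose emissions actually exceed the limit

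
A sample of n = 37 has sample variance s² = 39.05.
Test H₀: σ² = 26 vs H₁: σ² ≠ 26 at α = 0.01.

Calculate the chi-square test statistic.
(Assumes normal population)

df = n - 1 = 36
χ² = (n-1)s²/σ₀² = 36×39.05/26 = 54.0692
Critical values: χ²_{0.995,36} = 17.887, χ²_{0.005,36} = 61.581
Rejection region: χ² < 17.887 or χ² > 61.581
Decision: fail to reject H₀

Answer: χ² = 54.0692, fail to reject H₀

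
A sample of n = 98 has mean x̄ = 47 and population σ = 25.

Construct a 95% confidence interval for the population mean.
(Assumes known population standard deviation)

Confidence level: 95%, α = 0.05
z_0.025 = 1.960
SE = σ/√n = 25/√98 = 2.5254
Margin of error = 1.960 × 2.5254 = 4.9498
CI: x̄ ± margin = 47 ± 4.9498
CI: (42.0502, 51.9498)

Answer: (42.0502, 51.9498)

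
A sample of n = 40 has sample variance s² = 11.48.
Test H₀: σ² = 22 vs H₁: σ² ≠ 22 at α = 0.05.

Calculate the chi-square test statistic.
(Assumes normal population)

Answer: χ² = 20.3509, reject H₀

Derivation:
df = n - 1 = 39
χ² = (n-1)s²/σ₀² = 39×11.48/22 = 20.3509
Critical values: χ²_{0.975,39} = 23.654, χ²_{0.025,39} = 58.120
Rejection region: χ² < 23.654 or χ² > 58.120
Decision: reject H₀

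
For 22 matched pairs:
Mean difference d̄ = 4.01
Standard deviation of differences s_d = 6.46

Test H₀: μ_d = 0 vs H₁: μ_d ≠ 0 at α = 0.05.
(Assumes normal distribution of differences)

Answer: t = 2.9115, reject H₀

Derivation:
df = n - 1 = 21
SE = s_d/√n = 6.46/√22 = 1.3773
t = d̄/SE = 4.01/1.3773 = 2.9115
Critical value: t_{0.025,21} = ±2.080
p-value ≈ 0.0083
Decision: reject H₀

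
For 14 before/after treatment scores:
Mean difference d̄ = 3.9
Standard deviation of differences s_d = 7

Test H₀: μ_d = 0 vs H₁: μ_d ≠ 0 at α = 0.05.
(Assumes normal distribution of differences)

df = n - 1 = 13
SE = s_d/√n = 7/√14 = 1.8708
t = d̄/SE = 3.9/1.8708 = 2.0847
Critical value: t_{0.025,13} = ±2.160
p-value ≈ 0.0574
Decision: fail to reject H₀

Answer: t = 2.0847, fail to reject H₀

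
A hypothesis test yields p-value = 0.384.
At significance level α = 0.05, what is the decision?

Answer: fail to reject H₀

Derivation:
Compare p-value to α:
0.384 ≥ 0.05
Decision: fail to reject H₀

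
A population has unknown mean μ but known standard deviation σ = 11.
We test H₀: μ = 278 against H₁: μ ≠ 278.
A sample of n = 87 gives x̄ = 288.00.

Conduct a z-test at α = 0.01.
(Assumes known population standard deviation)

Standard error: SE = σ/√n = 11/√87 = 1.1793
z-statistic: z = (x̄ - μ₀)/SE = (288.00 - 278)/1.1793 = 8.4796
Critical value: ±2.576
p-value < 0.0001
Decision: reject H₀

Answer: z = 8.4796, reject H₀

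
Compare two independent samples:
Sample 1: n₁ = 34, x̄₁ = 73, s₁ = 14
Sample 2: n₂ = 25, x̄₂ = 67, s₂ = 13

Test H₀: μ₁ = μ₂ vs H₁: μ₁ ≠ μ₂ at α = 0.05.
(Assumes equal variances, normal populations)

Pooled variance: s²_p = [33×14² + 24×13²]/(57) = 184.6316
s_p = 13.5879
SE = s_p×√(1/n₁ + 1/n₂) = 13.5879×√(1/34 + 1/25) = 3.5799
t = (x̄₁ - x̄₂)/SE = (73 - 67)/3.5799 = 1.6760
df = 57, t-critical = ±2.002
Decision: fail to reject H₀

Answer: t = 1.6760, fail to reject H₀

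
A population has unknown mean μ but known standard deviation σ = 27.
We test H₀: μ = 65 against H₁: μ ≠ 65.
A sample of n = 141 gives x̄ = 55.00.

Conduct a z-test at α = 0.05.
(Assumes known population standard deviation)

Standard error: SE = σ/√n = 27/√141 = 2.2738
z-statistic: z = (x̄ - μ₀)/SE = (55.00 - 65)/2.2738 = -4.3979
Critical value: ±1.960
p-value < 0.0001
Decision: reject H₀

Answer: z = -4.3979, reject H₀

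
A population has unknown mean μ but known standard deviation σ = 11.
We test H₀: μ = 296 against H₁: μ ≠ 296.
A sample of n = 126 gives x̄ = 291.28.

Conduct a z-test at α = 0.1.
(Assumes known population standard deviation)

Answer: z = -4.8163, reject H₀

Derivation:
Standard error: SE = σ/√n = 11/√126 = 0.9800
z-statistic: z = (x̄ - μ₀)/SE = (291.28 - 296)/0.9800 = -4.8163
Critical value: ±1.645
p-value < 0.0001
Decision: reject H₀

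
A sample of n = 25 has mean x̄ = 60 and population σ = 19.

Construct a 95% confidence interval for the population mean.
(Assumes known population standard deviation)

Confidence level: 95%, α = 0.05
z_0.025 = 1.960
SE = σ/√n = 19/√25 = 3.8000
Margin of error = 1.960 × 3.8000 = 7.4480
CI: x̄ ± margin = 60 ± 7.4480
CI: (52.5520, 67.4480)

Answer: (52.5520, 67.4480)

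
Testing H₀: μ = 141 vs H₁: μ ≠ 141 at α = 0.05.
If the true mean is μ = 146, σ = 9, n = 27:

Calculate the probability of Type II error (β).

SE = σ/√n = 9/√27 = 1.7321
Critical values: μ₀ ± z_0.025×SE = 141 ± 1.960×1.7321
Acceptance region: (137.6051, 144.3949)
Under H₁ (μ = 146): z_high = (144.3949 - 146)/1.7321 = -0.9267, z_low = (137.6051 - 146)/1.7321 = -4.8467
β = P(not reject | H₁) = Φ(-0.9267) - Φ(-4.8467) ≈ 0.1770

Answer: β ≈ 0.1770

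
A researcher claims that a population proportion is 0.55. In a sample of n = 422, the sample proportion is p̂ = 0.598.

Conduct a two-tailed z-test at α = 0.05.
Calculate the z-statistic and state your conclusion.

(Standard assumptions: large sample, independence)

H₀: p = 0.55, H₁: p ≠ 0.55
Standard error: SE = √(p₀(1-p₀)/n) = √(0.55×0.45/422) = 0.024218
z-statistic: z = (p̂ - p₀)/SE = (0.598 - 0.55)/0.024218 = 1.9820
Critical value: z_0.025 = ±1.960
p-value = 0.0475
Decision: reject H₀ at α = 0.05

Answer: z = 1.9820, reject H₀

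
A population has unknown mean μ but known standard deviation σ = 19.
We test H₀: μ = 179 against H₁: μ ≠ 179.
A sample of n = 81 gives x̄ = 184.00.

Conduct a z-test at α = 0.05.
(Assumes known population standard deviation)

Answer: z = 2.3684, reject H₀

Derivation:
Standard error: SE = σ/√n = 19/√81 = 2.1111
z-statistic: z = (x̄ - μ₀)/SE = (184.00 - 179)/2.1111 = 2.3684
Critical value: ±1.960
p-value = 0.0179
Decision: reject H₀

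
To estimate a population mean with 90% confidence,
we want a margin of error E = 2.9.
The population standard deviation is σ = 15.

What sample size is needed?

Answer: n = 73

Derivation:
z_0.05 = 1.645
n = (z×σ/E)² = (1.645×15/2.9)²
n = 72.3966
Round up: n = 73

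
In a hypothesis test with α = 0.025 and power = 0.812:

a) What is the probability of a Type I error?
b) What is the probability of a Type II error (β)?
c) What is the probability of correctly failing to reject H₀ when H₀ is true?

Answer: a) 0.025, b) 0.188, c) 0.975

Derivation:
a) Type I error probability = α = 0.025
b) Power = P(reject H₀ | H₁ true) = 1 - β = 0.812, so Type II error probability = β = 1 - Power = 0.188
c) P(fail to reject H₀ | H₀ true) = 1 - α = 0.975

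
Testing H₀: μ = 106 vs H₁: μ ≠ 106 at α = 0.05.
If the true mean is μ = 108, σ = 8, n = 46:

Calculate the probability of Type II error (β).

SE = σ/√n = 8/√46 = 1.1795
Critical values: μ₀ ± z_0.025×SE = 106 ± 1.960×1.1795
Acceptance region: (103.6882, 108.3118)
Under H₁ (μ = 108): z_high = (108.3118 - 108)/1.1795 = 0.2643, z_low = (103.6882 - 108)/1.1795 = -3.6556
β = P(not reject | H₁) = Φ(0.2643) - Φ(-3.6556) ≈ 0.6041

Answer: β ≈ 0.6041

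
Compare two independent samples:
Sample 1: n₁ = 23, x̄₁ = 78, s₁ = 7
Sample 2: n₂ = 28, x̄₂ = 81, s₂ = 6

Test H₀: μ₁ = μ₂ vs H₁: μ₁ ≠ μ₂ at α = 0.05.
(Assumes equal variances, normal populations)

Answer: t = -1.6482, fail to reject H₀

Derivation:
Pooled variance: s²_p = [22×7² + 27×6²]/(49) = 41.8367
s_p = 6.4681
SE = s_p×√(1/n₁ + 1/n₂) = 6.4681×√(1/23 + 1/28) = 1.8202
t = (x̄₁ - x̄₂)/SE = (78 - 81)/1.8202 = -1.6482
df = 49, t-critical = ±2.010
Decision: fail to reject H₀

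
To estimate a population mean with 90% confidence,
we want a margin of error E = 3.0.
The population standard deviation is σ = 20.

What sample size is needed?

Answer: n = 121

Derivation:
z_0.05 = 1.645
n = (z×σ/E)² = (1.645×20/3.0)²
n = 120.2678
Round up: n = 121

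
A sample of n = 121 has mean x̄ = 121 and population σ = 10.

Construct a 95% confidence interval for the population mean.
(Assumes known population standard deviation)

Answer: (119.2182, 122.7818)

Derivation:
Confidence level: 95%, α = 0.05
z_0.025 = 1.960
SE = σ/√n = 10/√121 = 0.9091
Margin of error = 1.960 × 0.9091 = 1.7818
CI: x̄ ± margin = 121 ± 1.7818
CI: (119.2182, 122.7818)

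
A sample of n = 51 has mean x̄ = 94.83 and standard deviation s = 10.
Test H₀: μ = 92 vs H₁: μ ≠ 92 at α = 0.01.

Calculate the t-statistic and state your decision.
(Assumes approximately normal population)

df = n - 1 = 50
SE = s/√n = 10/√51 = 1.4003
t = (x̄ - μ₀)/SE = (94.83 - 92)/1.4003 = 2.0210
Critical value: t_{0.005,50} = ±2.678
p-value ≈ 0.0487
Decision: fail to reject H₀

Answer: t = 2.0210, fail to reject H₀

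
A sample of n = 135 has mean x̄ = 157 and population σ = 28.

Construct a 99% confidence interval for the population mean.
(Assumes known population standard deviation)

Confidence level: 99%, α = 0.01
z_0.005 = 2.576
SE = σ/√n = 28/√135 = 2.4099
Margin of error = 2.576 × 2.4099 = 6.2079
CI: x̄ ± margin = 157 ± 6.2079
CI: (150.7921, 163.2079)

Answer: (150.7921, 163.2079)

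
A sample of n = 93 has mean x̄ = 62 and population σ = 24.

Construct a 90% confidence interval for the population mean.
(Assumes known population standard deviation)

Answer: (57.9061, 66.0939)

Derivation:
Confidence level: 90%, α = 0.1
z_0.05 = 1.645
SE = σ/√n = 24/√93 = 2.4887
Margin of error = 1.645 × 2.4887 = 4.0939
CI: x̄ ± margin = 62 ± 4.0939
CI: (57.9061, 66.0939)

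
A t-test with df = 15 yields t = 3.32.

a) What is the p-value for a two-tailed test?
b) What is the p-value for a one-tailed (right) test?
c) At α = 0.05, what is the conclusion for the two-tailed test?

Using t-distribution with df = 15:
a) Two-tailed: p = 2×P(T > 3.32) = 0.0047
b) One-tailed: p = P(T > 3.32) = 0.0023
c) 0.0047 < 0.05, reject H₀

Answer: a) 0.0047, b) 0.0023, c) reject H₀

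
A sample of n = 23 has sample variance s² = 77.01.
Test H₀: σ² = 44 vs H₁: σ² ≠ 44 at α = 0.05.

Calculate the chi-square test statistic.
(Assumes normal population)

df = n - 1 = 22
χ² = (n-1)s²/σ₀² = 22×77.01/44 = 38.5050
Critical values: χ²_{0.975,22} = 10.982, χ²_{0.025,22} = 36.781
Rejection region: χ² < 10.982 or χ² > 36.781
Decision: reject H₀

Answer: χ² = 38.5050, reject H₀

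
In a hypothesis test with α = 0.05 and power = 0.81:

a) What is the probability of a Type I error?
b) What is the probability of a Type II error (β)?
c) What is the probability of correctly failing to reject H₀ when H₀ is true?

Answer: a) 0.05, b) 0.19, c) 0.95

Derivation:
a) Type I error probability = α = 0.05
b) Power = P(reject H₀ | H₁ true) = 1 - β = 0.81, so Type II error probability = β = 1 - Power = 0.19
c) P(fail to reject H₀ | H₀ true) = 1 - α = 0.95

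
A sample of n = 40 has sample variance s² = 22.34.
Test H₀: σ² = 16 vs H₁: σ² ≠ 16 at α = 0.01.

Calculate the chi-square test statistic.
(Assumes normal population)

df = n - 1 = 39
χ² = (n-1)s²/σ₀² = 39×22.34/16 = 54.4537
Critical values: χ²_{0.995,39} = 19.996, χ²_{0.005,39} = 65.476
Rejection region: χ² < 19.996 or χ² > 65.476
Decision: fail to reject H₀

Answer: χ² = 54.4537, fail to reject H₀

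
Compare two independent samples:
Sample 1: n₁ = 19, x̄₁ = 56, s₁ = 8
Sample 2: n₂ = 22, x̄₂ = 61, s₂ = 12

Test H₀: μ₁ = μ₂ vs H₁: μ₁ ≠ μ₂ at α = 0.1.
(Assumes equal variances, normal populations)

Pooled variance: s²_p = [18×8² + 21×12²]/(39) = 107.0769
s_p = 10.3478
SE = s_p×√(1/n₁ + 1/n₂) = 10.3478×√(1/19 + 1/22) = 3.2408
t = (x̄₁ - x̄₂)/SE = (56 - 61)/3.2408 = -1.5428
df = 39, t-critical = ±1.685
Decision: fail to reject H₀

Answer: t = -1.5428, fail to reject H₀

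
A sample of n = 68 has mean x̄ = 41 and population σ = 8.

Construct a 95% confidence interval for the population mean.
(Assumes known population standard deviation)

Confidence level: 95%, α = 0.05
z_0.025 = 1.960
SE = σ/√n = 8/√68 = 0.9701
Margin of error = 1.960 × 0.9701 = 1.9014
CI: x̄ ± margin = 41 ± 1.9014
CI: (39.0986, 42.9014)

Answer: (39.0986, 42.9014)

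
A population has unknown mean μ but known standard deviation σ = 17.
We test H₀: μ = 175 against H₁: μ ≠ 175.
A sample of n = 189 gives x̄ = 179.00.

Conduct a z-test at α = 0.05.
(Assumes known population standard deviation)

Answer: z = 3.2347, reject H₀

Derivation:
Standard error: SE = σ/√n = 17/√189 = 1.2366
z-statistic: z = (x̄ - μ₀)/SE = (179.00 - 175)/1.2366 = 3.2347
Critical value: ±1.960
p-value = 0.0012
Decision: reject H₀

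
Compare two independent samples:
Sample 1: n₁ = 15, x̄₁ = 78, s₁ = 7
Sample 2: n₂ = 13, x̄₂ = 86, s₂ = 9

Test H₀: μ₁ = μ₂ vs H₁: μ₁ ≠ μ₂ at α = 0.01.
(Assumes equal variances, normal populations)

Answer: t = -2.6438, fail to reject H₀

Derivation:
Pooled variance: s²_p = [14×7² + 12×9²]/(26) = 63.7692
s_p = 7.9856
SE = s_p×√(1/n₁ + 1/n₂) = 7.9856×√(1/15 + 1/13) = 3.0260
t = (x̄₁ - x̄₂)/SE = (78 - 86)/3.0260 = -2.6438
df = 26, t-critical = ±2.779
Decision: fail to reject H₀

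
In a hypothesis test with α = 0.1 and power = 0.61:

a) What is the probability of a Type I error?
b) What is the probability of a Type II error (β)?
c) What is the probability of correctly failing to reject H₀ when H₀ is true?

Answer: a) 0.1, b) 0.39, c) 0.9

Derivation:
a) Type I error probability = α = 0.1
b) Power = P(reject H₀ | H₁ true) = 1 - β = 0.61, so Type II error probability = β = 1 - Power = 0.39
c) P(fail to reject H₀ | H₀ true) = 1 - α = 0.9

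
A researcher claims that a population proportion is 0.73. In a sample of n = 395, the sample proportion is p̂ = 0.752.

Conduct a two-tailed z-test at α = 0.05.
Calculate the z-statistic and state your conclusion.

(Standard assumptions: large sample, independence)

H₀: p = 0.73, H₁: p ≠ 0.73
Standard error: SE = √(p₀(1-p₀)/n) = √(0.73×0.27/395) = 0.022338
z-statistic: z = (p̂ - p₀)/SE = (0.752 - 0.73)/0.022338 = 0.9849
Critical value: z_0.025 = ±1.960
p-value = 0.3247
Decision: fail to reject H₀ at α = 0.05

Answer: z = 0.9849, fail to reject H₀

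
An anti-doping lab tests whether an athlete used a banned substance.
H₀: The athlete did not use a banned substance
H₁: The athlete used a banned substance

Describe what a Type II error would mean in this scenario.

Answer: Failing to detect doping in an athlete who used a banned substance

Derivation:
Type I error: rejecting H₀ when it is actually true (false positive).
Type II error: failing to reject H₀ when H₁ is actually true (false negative).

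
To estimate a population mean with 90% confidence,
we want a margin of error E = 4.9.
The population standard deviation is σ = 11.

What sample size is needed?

z_0.05 = 1.645
n = (z×σ/E)² = (1.645×11/4.9)²
n = 13.6372
Round up: n = 14

Answer: n = 14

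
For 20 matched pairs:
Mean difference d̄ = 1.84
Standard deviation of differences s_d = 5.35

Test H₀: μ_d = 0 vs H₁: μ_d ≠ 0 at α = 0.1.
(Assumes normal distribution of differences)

df = n - 1 = 19
SE = s_d/√n = 5.35/√20 = 1.1963
t = d̄/SE = 1.84/1.1963 = 1.5381
Critical value: t_{0.05,19} = ±1.729
p-value ≈ 0.1405
Decision: fail to reject H₀

Answer: t = 1.5381, fail to reject H₀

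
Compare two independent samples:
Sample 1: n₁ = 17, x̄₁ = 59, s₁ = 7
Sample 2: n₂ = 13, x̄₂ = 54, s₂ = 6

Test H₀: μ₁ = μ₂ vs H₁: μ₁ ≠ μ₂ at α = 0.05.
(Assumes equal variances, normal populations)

Pooled variance: s²_p = [16×7² + 12×6²]/(28) = 43.4286
s_p = 6.5900
SE = s_p×√(1/n₁ + 1/n₂) = 6.5900×√(1/17 + 1/13) = 2.4280
t = (x̄₁ - x̄₂)/SE = (59 - 54)/2.4280 = 2.0593
df = 28, t-critical = ±2.048
Decision: reject H₀

Answer: t = 2.0593, reject H₀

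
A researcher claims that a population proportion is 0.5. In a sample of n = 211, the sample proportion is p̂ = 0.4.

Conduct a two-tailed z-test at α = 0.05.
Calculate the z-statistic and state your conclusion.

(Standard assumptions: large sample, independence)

H₀: p = 0.5, H₁: p ≠ 0.5
Standard error: SE = √(p₀(1-p₀)/n) = √(0.5×0.5/211) = 0.034421
z-statistic: z = (p̂ - p₀)/SE = (0.4 - 0.5)/0.034421 = -2.9052
Critical value: z_0.025 = ±1.960
p-value = 0.0037
Decision: reject H₀ at α = 0.05

Answer: z = -2.9052, reject H₀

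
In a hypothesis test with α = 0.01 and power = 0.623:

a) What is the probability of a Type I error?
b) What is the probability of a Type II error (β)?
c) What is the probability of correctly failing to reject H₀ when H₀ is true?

Answer: a) 0.01, b) 0.377, c) 0.99

Derivation:
a) Type I error probability = α = 0.01
b) Power = P(reject H₀ | H₁ true) = 1 - β = 0.623, so Type II error probability = β = 1 - Power = 0.377
c) P(fail to reject H₀ | H₀ true) = 1 - α = 0.99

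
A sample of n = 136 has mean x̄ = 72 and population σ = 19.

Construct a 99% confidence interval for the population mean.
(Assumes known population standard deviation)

Answer: (67.8032, 76.1968)

Derivation:
Confidence level: 99%, α = 0.01
z_0.005 = 2.576
SE = σ/√n = 19/√136 = 1.6292
Margin of error = 2.576 × 1.6292 = 4.1968
CI: x̄ ± margin = 72 ± 4.1968
CI: (67.8032, 76.1968)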